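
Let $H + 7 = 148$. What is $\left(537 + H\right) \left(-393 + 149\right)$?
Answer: $-165432$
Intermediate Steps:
$H = 141$ ($H = -7 + 148 = 141$)
$\left(537 + H\right) \left(-393 + 149\right) = \left(537 + 141\right) \left(-393 + 149\right) = 678 \left(-244\right) = -165432$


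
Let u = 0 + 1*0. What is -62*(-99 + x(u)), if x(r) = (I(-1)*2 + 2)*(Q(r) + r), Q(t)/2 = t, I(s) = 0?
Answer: 6138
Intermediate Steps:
u = 0 (u = 0 + 0 = 0)
Q(t) = 2*t
x(r) = 6*r (x(r) = (0*2 + 2)*(2*r + r) = (0 + 2)*(3*r) = 2*(3*r) = 6*r)
-62*(-99 + x(u)) = -62*(-99 + 6*0) = -62*(-99 + 0) = -62*(-99) = 6138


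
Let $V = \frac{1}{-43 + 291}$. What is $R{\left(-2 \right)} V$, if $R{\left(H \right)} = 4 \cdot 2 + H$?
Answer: $\frac{3}{124} \approx 0.024194$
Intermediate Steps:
$R{\left(H \right)} = 8 + H$
$V = \frac{1}{248} \approx 0.0040323$
$R{\left(-2 \right)} V = \left(8 - 2\right) \frac{1}{248} = 6 \cdot \frac{1}{248} = \frac{3}{124}$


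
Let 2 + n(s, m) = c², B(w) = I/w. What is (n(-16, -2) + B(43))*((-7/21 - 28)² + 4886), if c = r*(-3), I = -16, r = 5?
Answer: 163376009/129 ≈ 1.2665e+6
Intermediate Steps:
c = -15 (c = 5*(-3) = -15)
B(w) = -16/w
n(s, m) = 223 (n(s, m) = -2 + (-15)² = -2 + 225 = 223)
(n(-16, -2) + B(43))*((-7/21 - 28)² + 4886) = (223 - 16/43)*((-7/21 - 28)² + 4886) = (223 - 16*1/43)*((-7*1/21 - 28)² + 4886) = (223 - 16/43)*((-⅓ - 28)² + 4886) = 9573*((-85/3)² + 4886)/43 = 9573*(7225/9 + 4886)/43 = (9573/43)*(51199/9) = 163376009/129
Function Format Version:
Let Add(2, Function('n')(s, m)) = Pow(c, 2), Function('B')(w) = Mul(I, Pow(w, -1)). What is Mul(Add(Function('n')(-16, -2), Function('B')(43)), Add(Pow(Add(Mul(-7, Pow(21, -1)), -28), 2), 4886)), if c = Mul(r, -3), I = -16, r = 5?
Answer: Rational(163376009, 129) ≈ 1.2665e+6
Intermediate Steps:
c = -15 (c = Mul(5, -3) = -15)
Function('B')(w) = Mul(-16, Pow(w, -1))
Function('n')(s, m) = 223 (Function('n')(s, m) = Add(-2, Pow(-15, 2)) = Add(-2, 225) = 223)
Mul(Add(Function('n')(-16, -2), Function('B')(43)), Add(Pow(Add(Mul(-7, Pow(21, -1)), -28), 2), 4886)) = Mul(Add(223, Mul(-16, Pow(43, -1))), Add(Pow(Add(Mul(-7, Pow(21, -1)), -28), 2), 4886)) = Mul(Add(223, Mul(-16, Rational(1, 43))), Add(Pow(Add(Mul(-7, Rational(1, 21)), -28), 2), 4886)) = Mul(Add(223, Rational(-16, 43)), Add(Pow(Add(Rational(-1, 3), -28), 2), 4886)) = Mul(Rational(9573, 43), Add(Pow(Rational(-85, 3), 2), 4886)) = Mul(Rational(9573, 43), Add(Rational(7225, 9), 4886)) = Mul(Rational(9573, 43), Rational(51199, 9)) = Rational(163376009, 129)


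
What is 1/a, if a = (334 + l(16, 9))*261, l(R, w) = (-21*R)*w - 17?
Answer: -1/706527 ≈ -1.4154e-6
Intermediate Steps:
l(R, w) = -17 - 21*R*w (l(R, w) = -21*R*w - 17 = -17 - 21*R*w)
a = -706527 (a = (334 + (-17 - 21*16*9))*261 = (334 + (-17 - 3024))*261 = (334 - 3041)*261 = -2707*261 = -706527)
1/a = 1/(-706527) = -1/706527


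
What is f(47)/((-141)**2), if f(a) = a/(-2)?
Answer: -1/846 ≈ -0.0011820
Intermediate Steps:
f(a) = -a/2 (f(a) = a*(-1/2) = -a/2)
f(47)/((-141)**2) = (-1/2*47)/((-141)**2) = -47/2/19881 = -47/2*1/19881 = -1/846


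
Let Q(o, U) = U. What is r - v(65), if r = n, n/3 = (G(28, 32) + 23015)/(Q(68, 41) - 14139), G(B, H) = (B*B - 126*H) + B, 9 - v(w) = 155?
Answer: 1998923/14098 ≈ 141.79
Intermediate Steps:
v(w) = -146 (v(w) = 9 - 1*155 = 9 - 155 = -146)
G(B, H) = B + B² - 126*H (G(B, H) = (B² - 126*H) + B = B + B² - 126*H)
n = -59385/14098 (n = 3*(((28 + 28² - 126*32) + 23015)/(41 - 14139)) = 3*(((28 + 784 - 4032) + 23015)/(-14098)) = 3*((-3220 + 23015)*(-1/14098)) = 3*(19795*(-1/14098)) = 3*(-19795/14098) = -59385/14098 ≈ -4.2123)
r = -59385/14098 ≈ -4.2123
r - v(65) = -59385/14098 - 1*(-146) = -59385/14098 + 146 = 1998923/14098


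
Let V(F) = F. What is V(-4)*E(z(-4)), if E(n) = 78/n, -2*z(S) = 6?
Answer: 104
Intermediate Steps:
z(S) = -3 (z(S) = -½*6 = -3)
V(-4)*E(z(-4)) = -312/(-3) = -312*(-1)/3 = -4*(-26) = 104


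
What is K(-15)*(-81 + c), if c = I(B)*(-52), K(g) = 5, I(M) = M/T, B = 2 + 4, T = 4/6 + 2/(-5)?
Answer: -6255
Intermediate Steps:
T = 4/15 (T = 4*(⅙) + 2*(-⅕) = ⅔ - ⅖ = 4/15 ≈ 0.26667)
B = 6
I(M) = 15*M/4 (I(M) = M/(4/15) = M*(15/4) = 15*M/4)
c = -1170 (c = ((15/4)*6)*(-52) = (45/2)*(-52) = -1170)
K(-15)*(-81 + c) = 5*(-81 - 1170) = 5*(-1251) = -6255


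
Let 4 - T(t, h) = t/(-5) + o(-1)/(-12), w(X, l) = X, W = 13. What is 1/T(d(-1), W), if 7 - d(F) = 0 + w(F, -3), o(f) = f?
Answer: 60/331 ≈ 0.18127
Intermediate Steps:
d(F) = 7 - F (d(F) = 7 - (0 + F) = 7 - F)
T(t, h) = 47/12 + t/5 (T(t, h) = 4 - (t/(-5) - 1/(-12)) = 4 - (t*(-⅕) - 1*(-1/12)) = 4 - (-t/5 + 1/12) = 4 - (1/12 - t/5) = 4 + (-1/12 + t/5) = 47/12 + t/5)
1/T(d(-1), W) = 1/(47/12 + (7 - 1*(-1))/5) = 1/(47/12 + (7 + 1)/5) = 1/(47/12 + (⅕)*8) = 1/(47/12 + 8/5) = 1/(331/60) = 60/331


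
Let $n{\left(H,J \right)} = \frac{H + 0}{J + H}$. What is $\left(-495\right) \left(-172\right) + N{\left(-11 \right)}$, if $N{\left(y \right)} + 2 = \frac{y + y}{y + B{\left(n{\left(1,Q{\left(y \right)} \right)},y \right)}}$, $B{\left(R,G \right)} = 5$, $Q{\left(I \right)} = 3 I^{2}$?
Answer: $\frac{255425}{3} \approx 85142.0$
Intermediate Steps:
$n{\left(H,J \right)} = \frac{H}{H + J}$
$N{\left(y \right)} = -2 + \frac{2 y}{5 + y}$ ($N{\left(y \right)} = -2 + \frac{y + y}{y + 5} = -2 + \frac{2 y}{5 + y}$)
$\left(-495\right) \left(-172\right) + N{\left(-11 \right)} = \left(-495\right) \left(-172\right) - \frac{10}{5 - 11} = 85140 - \frac{10}{-6} = 85140 - - \frac{5}{3} = 85140 + \frac{5}{3} = \frac{255425}{3}$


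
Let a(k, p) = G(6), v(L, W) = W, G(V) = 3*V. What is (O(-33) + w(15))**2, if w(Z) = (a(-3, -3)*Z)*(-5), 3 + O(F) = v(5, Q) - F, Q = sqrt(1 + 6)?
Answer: (1320 - sqrt(7))**2 ≈ 1.7354e+6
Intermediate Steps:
Q = sqrt(7) ≈ 2.6458
a(k, p) = 18 (a(k, p) = 3*6 = 18)
O(F) = -3 + sqrt(7) - F (O(F) = -3 + (sqrt(7) - F) = -3 + sqrt(7) - F)
w(Z) = -90*Z (w(Z) = (18*Z)*(-5) = -90*Z)
(O(-33) + w(15))**2 = ((-3 + sqrt(7) - 1*(-33)) - 90*15)**2 = ((-3 + sqrt(7) + 33) - 1350)**2 = ((30 + sqrt(7)) - 1350)**2 = (-1320 + sqrt(7))**2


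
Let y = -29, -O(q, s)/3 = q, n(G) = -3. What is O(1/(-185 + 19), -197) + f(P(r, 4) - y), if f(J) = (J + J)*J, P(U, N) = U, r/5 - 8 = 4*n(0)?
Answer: 26895/166 ≈ 162.02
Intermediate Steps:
O(q, s) = -3*q
r = -20 (r = 40 + 5*(4*(-3)) = 40 + 5*(-12) = 40 - 60 = -20)
f(J) = 2*J² (f(J) = (2*J)*J = 2*J²)
O(1/(-185 + 19), -197) + f(P(r, 4) - y) = -3/(-185 + 19) + 2*(-20 - 1*(-29))² = -3/(-166) + 2*(-20 + 29)² = -3*(-1/166) + 2*9² = 3/166 + 2*81 = 3/166 + 162 = 26895/166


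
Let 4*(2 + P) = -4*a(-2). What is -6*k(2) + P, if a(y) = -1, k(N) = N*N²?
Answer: -49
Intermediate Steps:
k(N) = N³
P = -1 (P = -2 + (-4*(-1))/4 = -2 + (¼)*4 = -2 + 1 = -1)
-6*k(2) + P = -6*2³ - 1 = -6*8 - 1 = -48 - 1 = -49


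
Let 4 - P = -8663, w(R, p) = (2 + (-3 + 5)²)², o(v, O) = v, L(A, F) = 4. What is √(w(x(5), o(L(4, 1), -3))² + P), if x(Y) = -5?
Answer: 9*√123 ≈ 99.815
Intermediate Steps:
w(R, p) = 36 (w(R, p) = (2 + 2²)² = (2 + 4)² = 6² = 36)
P = 8667 (P = 4 - 1*(-8663) = 4 + 8663 = 8667)
√(w(x(5), o(L(4, 1), -3))² + P) = √(36² + 8667) = √(1296 + 8667) = √9963 = 9*√123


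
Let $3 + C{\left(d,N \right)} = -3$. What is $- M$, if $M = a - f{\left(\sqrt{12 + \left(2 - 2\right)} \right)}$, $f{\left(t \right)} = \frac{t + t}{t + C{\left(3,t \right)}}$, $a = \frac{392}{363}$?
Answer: $- \frac{755}{363} - \sqrt{3} \approx -3.8119$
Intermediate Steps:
$C{\left(d,N \right)} = -6$ ($C{\left(d,N \right)} = -3 - 3 = -6$)
$a = \frac{392}{363}$ ($a = 392 \cdot \frac{1}{363} = \frac{392}{363} \approx 1.0799$)
$f{\left(t \right)} = \frac{2 t}{-6 + t}$ ($f{\left(t \right)} = \frac{t + t}{t - 6} = \frac{2 t}{-6 + t}$)
$M = \frac{392}{363} - \frac{4 \sqrt{3}}{-6 + 2 \sqrt{3}}$ ($M = \frac{392}{363} - \frac{2 \sqrt{12 + \left(2 - 2\right)}}{-6 + \sqrt{12 + \left(2 - 2\right)}} = \frac{392}{363} - \frac{2 \sqrt{12 + 0}}{-6 + \sqrt{12 + 0}} = \frac{392}{363} - \frac{2 \sqrt{12}}{-6 + \sqrt{12}} = \frac{392}{363} - \frac{2 \cdot 2 \sqrt{3}}{-6 + 2 \sqrt{3}} = \frac{392}{363} - \frac{4 \sqrt{3}}{-6 + 2 \sqrt{3}} \approx 3.8119$)
$- M = - (\frac{755}{363} + \sqrt{3}) = - \frac{755}{363} - \sqrt{3}$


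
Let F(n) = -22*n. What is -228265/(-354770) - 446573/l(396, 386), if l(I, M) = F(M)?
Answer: 16036912959/301270684 ≈ 53.231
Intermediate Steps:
l(I, M) = -22*M
-228265/(-354770) - 446573/l(396, 386) = -228265/(-354770) - 446573/((-22*386)) = -228265*(-1/354770) - 446573/(-8492) = 45653/70954 - 446573*(-1/8492) = 45653/70954 + 446573/8492 = 16036912959/301270684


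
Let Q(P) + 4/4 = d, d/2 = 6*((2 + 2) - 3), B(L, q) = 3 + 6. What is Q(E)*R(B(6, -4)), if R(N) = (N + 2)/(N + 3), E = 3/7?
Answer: 121/12 ≈ 10.083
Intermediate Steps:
E = 3/7 (E = 3*(1/7) = 3/7 ≈ 0.42857)
B(L, q) = 9
d = 12 (d = 2*(6*((2 + 2) - 3)) = 2*(6*(4 - 3)) = 2*(6*1) = 2*6 = 12)
Q(P) = 11 (Q(P) = -1 + 12 = 11)
R(N) = (2 + N)/(3 + N)
Q(E)*R(B(6, -4)) = 11*((2 + 9)/(3 + 9)) = 11*(11/12) = 121/12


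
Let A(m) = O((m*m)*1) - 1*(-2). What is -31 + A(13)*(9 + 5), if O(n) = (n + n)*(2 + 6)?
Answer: 37853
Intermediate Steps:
O(n) = 16*n (O(n) = (2*n)*8 = 16*n)
A(m) = 2 + 16*m² (A(m) = 16*((m*m)*1) - 1*(-2) = 16*(m²*1) + 2 = 16*m² + 2 = 2 + 16*m²)
-31 + A(13)*(9 + 5) = -31 + (2 + 16*13²)*(9 + 5) = -31 + (2 + 16*169)*14 = -31 + (2 + 2704)*14 = -31 + 2706*14 = -31 + 37884 = 37853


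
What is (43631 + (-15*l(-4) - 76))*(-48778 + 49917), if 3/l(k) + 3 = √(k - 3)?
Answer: 793900085/16 + 51255*I*√7/16 ≈ 4.9619e+7 + 8475.5*I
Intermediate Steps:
l(k) = 3/(-3 + √(-3 + k)) (l(k) = 3/(-3 + √(k - 3)) = 3/(-3 + √(-3 + k)))
(43631 + (-15*l(-4) - 76))*(-48778 + 49917) = (43631 + (-45/(-3 + √(-3 - 4)) - 76))*(-48778 + 49917) = (43631 + (-45/(-3 + √(-7)) - 76))*1139 = (43631 + (-45/(-3 + I*√7) - 76))*1139 = (43631 + (-76 - 45/(-3 + I*√7)))*1139 = (43555 - 45/(-3 + I*√7))*1139 = 49609145 - 51255/(-3 + I*√7)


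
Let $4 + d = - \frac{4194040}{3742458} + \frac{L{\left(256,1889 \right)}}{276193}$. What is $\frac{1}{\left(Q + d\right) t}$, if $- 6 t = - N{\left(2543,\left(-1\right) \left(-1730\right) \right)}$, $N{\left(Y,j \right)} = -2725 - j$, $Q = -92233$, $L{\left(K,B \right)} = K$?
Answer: $\frac{344546900798}{23596916031101122875} \approx 1.4601 \cdot 10^{-8}$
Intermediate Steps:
$d = - \frac{2645984615024}{516820351197}$ ($d = -4 + \left(- \frac{4194040}{3742458} + \frac{256}{276193}\right) = -4 + \left(\left(-4194040\right) \frac{1}{3742458} + 256 \cdot \frac{1}{276193}\right) = -4 + \left(- \frac{2097020}{1871229} + \frac{256}{276193}\right) = -4 - \frac{578703210236}{516820351197} = - \frac{2645984615024}{516820351197} \approx -5.1197$)
$t = - \frac{1485}{2}$ ($t = - \frac{\left(-1\right) \left(-2725 - \left(-1\right) \left(-1730\right)\right)}{6} = - \frac{\left(-1\right) \left(-2725 - 1730\right)}{6} = - \frac{\left(-1\right) \left(-4455\right)}{6} = \left(- \frac{1}{6}\right) 4455 = - \frac{1485}{2} \approx -742.5$)
$\frac{1}{\left(Q + d\right) t} = \frac{1}{\left(-92233 - \frac{2645984615024}{516820351197}\right) \left(- \frac{1485}{2}\right)} = \frac{1}{- \frac{47670537436567925}{516820351197}} \left(- \frac{2}{1485}\right) = \left(- \frac{516820351197}{47670537436567925}\right) \left(- \frac{2}{1485}\right) = \frac{344546900798}{23596916031101122875}$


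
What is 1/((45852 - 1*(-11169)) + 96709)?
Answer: 1/153730 ≈ 6.5049e-6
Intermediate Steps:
1/((45852 - 1*(-11169)) + 96709) = 1/((45852 + 11169) + 96709) = 1/(57021 + 96709) = 1/153730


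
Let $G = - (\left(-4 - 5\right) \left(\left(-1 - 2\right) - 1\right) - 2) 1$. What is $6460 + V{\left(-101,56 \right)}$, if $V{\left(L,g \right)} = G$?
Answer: $6426$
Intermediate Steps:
$G = -34$ ($G = - (- 9 \left(-3 - 1\right) - 2) 1 = - (\left(-9\right) \left(-4\right) - 2) 1 = - (36 - 2) 1 = \left(-1\right) 34 \cdot 1 = \left(-34\right) 1 = -34$)
$V{\left(L,g \right)} = -34$
$6460 + V{\left(-101,56 \right)} = 6460 - 34 = 6426$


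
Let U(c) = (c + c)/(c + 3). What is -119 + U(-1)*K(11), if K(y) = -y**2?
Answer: 2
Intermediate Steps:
U(c) = 2*c/(3 + c) (U(c) = (2*c)/(3 + c) = 2*c/(3 + c))
-119 + U(-1)*K(11) = -119 + (2*(-1)/(3 - 1))*(-1*11**2) = -119 + (2*(-1)/2)*(-1*121) = -119 + (2*(-1)*(1/2))*(-121) = -119 - 1*(-121) = -119 + 121 = 2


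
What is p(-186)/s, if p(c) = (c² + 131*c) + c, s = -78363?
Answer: -1116/8707 ≈ -0.12817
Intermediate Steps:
p(c) = c² + 132*c
p(-186)/s = -186*(132 - 186)/(-78363) = -186*(-54)*(-1/78363) = 10044*(-1/78363) = -1116/8707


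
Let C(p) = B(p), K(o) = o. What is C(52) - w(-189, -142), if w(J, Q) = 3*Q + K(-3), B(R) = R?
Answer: 481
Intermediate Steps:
C(p) = p
w(J, Q) = -3 + 3*Q (w(J, Q) = 3*Q - 3 = -3 + 3*Q)
C(52) - w(-189, -142) = 52 - (-3 + 3*(-142)) = 52 - (-3 - 426) = 52 - 1*(-429) = 52 + 429 = 481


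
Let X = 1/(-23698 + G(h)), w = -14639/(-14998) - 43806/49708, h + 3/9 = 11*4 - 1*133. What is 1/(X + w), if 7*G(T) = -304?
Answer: 15487258231870/1467491401809 ≈ 10.554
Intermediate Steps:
h = -268/3 (h = -⅓ + (11*4 - 1*133) = -⅓ + (44 - 133) = -⅓ - 89 = -268/3 ≈ -89.333)
G(T) = -304/7 (G(T) = (⅐)*(-304) = -304/7)
w = 8834128/93190073 (w = -14639*(-1/14998) - 43806*1/49708 = 14639/14998 - 21903/24854 = 8834128/93190073 ≈ 0.094797)
X = -7/166190 (X = 1/(-23698 - 304/7) = 1/(-166190/7) = -7/166190 ≈ -4.2120e-5)
1/(X + w) = 1/(-7/166190 + 8834128/93190073) = 1/(1467491401809/15487258231870) = 15487258231870/1467491401809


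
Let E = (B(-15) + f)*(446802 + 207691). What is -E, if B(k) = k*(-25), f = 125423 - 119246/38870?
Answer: -1600120526059951/19435 ≈ -8.2332e+10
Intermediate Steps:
f = 2437536382/19435 (f = 125423 - 119246/38870 = 125423 - 1*59623/19435 = 125423 - 59623/19435 = 2437536382/19435 ≈ 1.2542e+5)
B(k) = -25*k
E = 1600120526059951/19435 (E = (-25*(-15) + 2437536382/19435)*(446802 + 207691) = (375 + 2437536382/19435)*654493 = (2444824507/19435)*654493 = 1600120526059951/19435 ≈ 8.2332e+10)
-E = -1*1600120526059951/19435 = -1600120526059951/19435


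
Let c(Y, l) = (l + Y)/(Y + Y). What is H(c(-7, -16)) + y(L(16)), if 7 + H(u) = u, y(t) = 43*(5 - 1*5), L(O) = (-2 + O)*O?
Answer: -75/14 ≈ -5.3571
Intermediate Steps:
L(O) = O*(-2 + O)
y(t) = 0 (y(t) = 43*(5 - 5) = 43*0 = 0)
c(Y, l) = (Y + l)/(2*Y) (c(Y, l) = (Y + l)/((2*Y)) = (Y + l)*(1/(2*Y)) = (Y + l)/(2*Y))
H(u) = -7 + u
H(c(-7, -16)) + y(L(16)) = (-7 + (1/2)*(-7 - 16)/(-7)) + 0 = (-7 + (1/2)*(-1/7)*(-23)) + 0 = (-7 + 23/14) + 0 = -75/14 + 0 = -75/14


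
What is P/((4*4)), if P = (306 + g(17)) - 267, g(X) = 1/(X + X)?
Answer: 1327/544 ≈ 2.4393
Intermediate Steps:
g(X) = 1/(2*X)
P = 1327/34 (P = (306 + (½)/17) - 267 = (306 + (½)*(1/17)) - 267 = (306 + 1/34) - 267 = 10405/34 - 267 = 1327/34 ≈ 39.029)
P/((4*4)) = 1327/(34*((4*4))) = (1327/34)/16 = (1327/34)*(1/16) = 1327/544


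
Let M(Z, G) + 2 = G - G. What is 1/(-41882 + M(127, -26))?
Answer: -1/41884 ≈ -2.3875e-5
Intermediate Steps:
M(Z, G) = -2 (M(Z, G) = -2 + (G - G) = -2 + 0 = -2)
1/(-41882 + M(127, -26)) = 1/(-41882 - 2) = 1/(-41884) = -1/41884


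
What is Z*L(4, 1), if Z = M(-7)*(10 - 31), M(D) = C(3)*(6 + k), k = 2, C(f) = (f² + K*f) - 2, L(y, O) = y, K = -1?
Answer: -2688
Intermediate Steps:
C(f) = -2 + f² - f (C(f) = (f² - f) - 2 = -2 + f² - f)
M(D) = 32 (M(D) = (-2 + 3² - 1*3)*(6 + 2) = (-2 + 9 - 3)*8 = 4*8 = 32)
Z = -672 (Z = 32*(10 - 31) = 32*(-21) = -672)
Z*L(4, 1) = -672*4 = -2688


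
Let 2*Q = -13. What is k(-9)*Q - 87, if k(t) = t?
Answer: -57/2 ≈ -28.500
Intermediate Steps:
Q = -13/2 (Q = (½)*(-13) = -13/2 ≈ -6.5000)
k(-9)*Q - 87 = -9*(-13/2) - 87 = 117/2 - 87 = -57/2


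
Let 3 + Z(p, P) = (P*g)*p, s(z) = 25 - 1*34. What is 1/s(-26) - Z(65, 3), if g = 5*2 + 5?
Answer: -26299/9 ≈ -2922.1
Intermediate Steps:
s(z) = -9 (s(z) = 25 - 34 = -9)
g = 15 (g = 10 + 5 = 15)
Z(p, P) = -3 + 15*P*p (Z(p, P) = -3 + (P*15)*p = -3 + (15*P)*p = -3 + 15*P*p)
1/s(-26) - Z(65, 3) = 1/(-9) - (-3 + 15*3*65) = -⅑ - (-3 + 2925) = -⅑ - 1*2922 = -⅑ - 2922 = -26299/9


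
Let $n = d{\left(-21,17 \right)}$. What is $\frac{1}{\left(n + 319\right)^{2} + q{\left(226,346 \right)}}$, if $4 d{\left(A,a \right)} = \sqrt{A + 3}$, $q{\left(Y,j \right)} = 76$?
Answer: $\frac{6517496}{663744215137} - \frac{30624 i \sqrt{2}}{663744215137} \approx 9.8193 \cdot 10^{-6} - 6.5249 \cdot 10^{-8} i$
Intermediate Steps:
$d{\left(A,a \right)} = \frac{\sqrt{3 + A}}{4}$ ($d{\left(A,a \right)} = \frac{\sqrt{A + 3}}{4} = \frac{\sqrt{3 + A}}{4}$)
$n = \frac{3 i \sqrt{2}}{4}$ ($n = \frac{\sqrt{3 - 21}}{4} = \frac{\sqrt{-18}}{4} = \frac{3 i \sqrt{2}}{4} \approx 1.0607 i$)
$\frac{1}{\left(n + 319\right)^{2} + q{\left(226,346 \right)}} = \frac{1}{\left(\frac{3 i \sqrt{2}}{4} + 319\right)^{2} + 76} = \frac{1}{\left(319 + \frac{3 i \sqrt{2}}{4}\right)^{2} + 76} = \frac{1}{76 + \left(319 + \frac{3 i \sqrt{2}}{4}\right)^{2}}$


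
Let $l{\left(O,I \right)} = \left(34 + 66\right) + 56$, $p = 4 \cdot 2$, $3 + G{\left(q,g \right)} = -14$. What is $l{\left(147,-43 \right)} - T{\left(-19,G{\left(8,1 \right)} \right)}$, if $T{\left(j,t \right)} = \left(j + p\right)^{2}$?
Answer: $35$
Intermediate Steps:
$G{\left(q,g \right)} = -17$ ($G{\left(q,g \right)} = -3 - 14 = -17$)
$p = 8$
$l{\left(O,I \right)} = 156$ ($l{\left(O,I \right)} = 100 + 56 = 156$)
$T{\left(j,t \right)} = \left(8 + j\right)^{2}$ ($T{\left(j,t \right)} = \left(j + 8\right)^{2} = \left(8 + j\right)^{2}$)
$l{\left(147,-43 \right)} - T{\left(-19,G{\left(8,1 \right)} \right)} = 156 - \left(8 - 19\right)^{2} = 156 - \left(-11\right)^{2} = 156 - 121 = 35$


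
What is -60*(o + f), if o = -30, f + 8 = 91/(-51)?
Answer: 40580/17 ≈ 2387.1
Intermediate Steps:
f = -499/51 (f = -8 + 91/(-51) = -8 + 91*(-1/51) = -8 - 91/51 = -499/51 ≈ -9.7843)
-60*(o + f) = -60*(-30 - 499/51) = -60*(-2029/51) = 40580/17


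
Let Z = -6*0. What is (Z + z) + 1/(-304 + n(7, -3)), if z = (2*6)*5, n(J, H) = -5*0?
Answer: 18239/304 ≈ 59.997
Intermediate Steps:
n(J, H) = 0
z = 60 (z = 12*5 = 60)
Z = 0 (Z = -2*0 = 0)
(Z + z) + 1/(-304 + n(7, -3)) = (0 + 60) + 1/(-304 + 0) = 60 + 1/(-304) = 60 - 1/304 = 18239/304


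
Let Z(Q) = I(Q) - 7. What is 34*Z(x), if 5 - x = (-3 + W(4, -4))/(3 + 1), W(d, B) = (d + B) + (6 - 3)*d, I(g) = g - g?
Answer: -238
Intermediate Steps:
I(g) = 0
W(d, B) = B + 4*d (W(d, B) = (B + d) + 3*d = B + 4*d)
x = 11/4 (x = 5 - (-3 + (-4 + 4*4))/(3 + 1) = 5 - (-3 + (-4 + 16))/4 = 5 - (-3 + 12)/4 = 5 - 9/4 = 11/4 ≈ 2.7500)
Z(Q) = -7 (Z(Q) = 0 - 7 = -7)
34*Z(x) = 34*(-7) = -238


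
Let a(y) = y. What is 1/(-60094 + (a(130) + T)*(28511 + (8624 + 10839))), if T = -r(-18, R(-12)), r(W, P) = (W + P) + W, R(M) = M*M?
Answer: 1/995334 ≈ 1.0047e-6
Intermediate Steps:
R(M) = M**2
r(W, P) = P + 2*W (r(W, P) = (P + W) + W = P + 2*W)
T = -108 (T = -((-12)**2 + 2*(-18)) = -(144 - 36) = -1*108 = -108)
1/(-60094 + (a(130) + T)*(28511 + (8624 + 10839))) = 1/(-60094 + (130 - 108)*(28511 + (8624 + 10839))) = 1/(-60094 + 22*(28511 + 19463)) = 1/(-60094 + 22*47974) = 1/(-60094 + 1055428) = 1/995334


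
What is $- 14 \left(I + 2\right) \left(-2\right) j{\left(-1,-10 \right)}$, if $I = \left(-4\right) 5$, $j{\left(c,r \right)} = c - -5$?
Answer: $-2016$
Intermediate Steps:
$j{\left(c,r \right)} = 5 + c$ ($j{\left(c,r \right)} = c + 5 = 5 + c$)
$I = -20$
$- 14 \left(I + 2\right) \left(-2\right) j{\left(-1,-10 \right)} = - 14 \left(-20 + 2\right) \left(-2\right) \left(5 - 1\right) = - 14 \left(\left(-18\right) \left(-2\right)\right) 4 = \left(-14\right) 36 \cdot 4 = \left(-504\right) 4 = -2016$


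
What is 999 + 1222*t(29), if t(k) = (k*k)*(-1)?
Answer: -1026703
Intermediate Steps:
t(k) = -k**2 (t(k) = k**2*(-1) = -k**2)
999 + 1222*t(29) = 999 + 1222*(-1*29**2) = 999 + 1222*(-1*841) = 999 + 1222*(-841) = 999 - 1027702 = -1026703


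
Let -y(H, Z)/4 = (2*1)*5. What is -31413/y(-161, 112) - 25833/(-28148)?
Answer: 221311611/281480 ≈ 786.24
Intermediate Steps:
y(H, Z) = -40 (y(H, Z) = -4*2*1*5 = -8*5 = -4*10 = -40)
-31413/y(-161, 112) - 25833/(-28148) = -31413/(-40) - 25833/(-28148) = -31413*(-1/40) - 25833*(-1/28148) = 31413/40 + 25833/28148 = 221311611/281480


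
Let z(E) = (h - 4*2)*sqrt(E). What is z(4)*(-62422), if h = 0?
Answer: 998752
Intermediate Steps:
z(E) = -8*sqrt(E) (z(E) = (0 - 4*2)*sqrt(E) = (0 - 8)*sqrt(E) = -8*sqrt(E))
z(4)*(-62422) = -8*sqrt(4)*(-62422) = -8*2*(-62422) = -16*(-62422) = 998752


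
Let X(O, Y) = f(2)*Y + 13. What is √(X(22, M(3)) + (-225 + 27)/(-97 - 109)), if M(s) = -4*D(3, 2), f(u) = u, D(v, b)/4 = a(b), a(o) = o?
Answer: I*√530862/103 ≈ 7.0738*I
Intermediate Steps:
D(v, b) = 4*b
M(s) = -32 (M(s) = -16*2 = -4*8 = -32)
X(O, Y) = 13 + 2*Y (X(O, Y) = 2*Y + 13 = 13 + 2*Y)
√(X(22, M(3)) + (-225 + 27)/(-97 - 109)) = √((13 + 2*(-32)) + (-225 + 27)/(-97 - 109)) = √((13 - 64) - 198/(-206)) = √(-51 - 198*(-1/206)) = √(-51 + 99/103) = √(-5154/103) = I*√530862/103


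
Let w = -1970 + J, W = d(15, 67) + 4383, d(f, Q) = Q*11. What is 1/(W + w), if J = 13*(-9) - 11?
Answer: 1/3022 ≈ 0.00033091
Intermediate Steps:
d(f, Q) = 11*Q
J = -128 (J = -117 - 11 = -128)
W = 5120 (W = 11*67 + 4383 = 737 + 4383 = 5120)
w = -2098 (w = -1970 - 128 = -2098)
1/(W + w) = 1/(5120 - 2098) = 1/3022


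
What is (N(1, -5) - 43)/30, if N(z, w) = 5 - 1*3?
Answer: -41/30 ≈ -1.3667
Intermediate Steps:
N(z, w) = 2 (N(z, w) = 5 - 3 = 2)
(N(1, -5) - 43)/30 = (2 - 43)/30 = (1/30)*(-41) = -41/30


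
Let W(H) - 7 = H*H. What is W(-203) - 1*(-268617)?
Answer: 309833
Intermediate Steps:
W(H) = 7 + H² (W(H) = 7 + H*H = 7 + H²)
W(-203) - 1*(-268617) = (7 + (-203)²) - 1*(-268617) = (7 + 41209) + 268617 = 41216 + 268617 = 309833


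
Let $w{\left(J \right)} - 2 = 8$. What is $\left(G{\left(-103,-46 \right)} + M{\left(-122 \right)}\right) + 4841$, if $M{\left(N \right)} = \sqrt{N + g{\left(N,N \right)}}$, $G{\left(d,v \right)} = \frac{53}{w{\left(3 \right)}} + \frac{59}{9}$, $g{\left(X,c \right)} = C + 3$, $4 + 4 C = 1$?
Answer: $\frac{436757}{90} + \frac{i \sqrt{479}}{2} \approx 4852.9 + 10.943 i$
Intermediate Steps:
$C = - \frac{3}{4}$ ($C = -1 + \frac{1}{4} \cdot 1 = -1 + \frac{1}{4} = - \frac{3}{4} \approx -0.75$)
$w{\left(J \right)} = 10$ ($w{\left(J \right)} = 2 + 8 = 10$)
$g{\left(X,c \right)} = \frac{9}{4}$ ($g{\left(X,c \right)} = - \frac{3}{4} + 3 = \frac{9}{4}$)
$G{\left(d,v \right)} = \frac{1067}{90}$ ($G{\left(d,v \right)} = \frac{53}{10} + \frac{59}{9} = \frac{1067}{90}$)
$M{\left(N \right)} = \sqrt{\frac{9}{4} + N}$ ($M{\left(N \right)} = \sqrt{N + \frac{9}{4}} = \sqrt{\frac{9}{4} + N}$)
$\left(G{\left(-103,-46 \right)} + M{\left(-122 \right)}\right) + 4841 = \left(\frac{1067}{90} + \frac{\sqrt{9 + 4 \left(-122\right)}}{2}\right) + 4841 = \left(\frac{1067}{90} + \frac{\sqrt{9 - 488}}{2}\right) + 4841 = \left(\frac{1067}{90} + \frac{\sqrt{-479}}{2}\right) + 4841 = \left(\frac{1067}{90} + \frac{i \sqrt{479}}{2}\right) + 4841 = \frac{436757}{90} + \frac{i \sqrt{479}}{2}$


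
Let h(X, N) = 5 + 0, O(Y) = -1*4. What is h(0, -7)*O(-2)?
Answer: -20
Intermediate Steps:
O(Y) = -4
h(X, N) = 5
h(0, -7)*O(-2) = 5*(-4) = -20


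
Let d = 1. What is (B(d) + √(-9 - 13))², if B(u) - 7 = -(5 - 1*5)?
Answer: (7 + I*√22)² ≈ 27.0 + 65.666*I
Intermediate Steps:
B(u) = 7 (B(u) = 7 - (5 - 1*5) = 7 - (5 - 5) = 7 - 1*0 = 7 + 0 = 7)
(B(d) + √(-9 - 13))² = (7 + √(-9 - 13))² = (7 + √(-22))² = (7 + I*√22)²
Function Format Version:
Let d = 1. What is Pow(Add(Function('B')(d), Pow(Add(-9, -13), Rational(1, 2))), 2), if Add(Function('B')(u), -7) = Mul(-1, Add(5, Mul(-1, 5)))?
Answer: Pow(Add(7, Mul(I, Pow(22, Rational(1, 2)))), 2) ≈ Add(27.000, Mul(65.666, I))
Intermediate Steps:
Function('B')(u) = 7 (Function('B')(u) = Add(7, Mul(-1, Add(5, Mul(-1, 5)))) = Add(7, Mul(-1, Add(5, -5))) = Add(7, Mul(-1, 0)) = Add(7, 0) = 7)
Pow(Add(Function('B')(d), Pow(Add(-9, -13), Rational(1, 2))), 2) = Pow(Add(7, Pow(Add(-9, -13), Rational(1, 2))), 2) = Pow(Add(7, Pow(-22, Rational(1, 2))), 2) = Pow(Add(7, Mul(I, Pow(22, Rational(1, 2)))), 2)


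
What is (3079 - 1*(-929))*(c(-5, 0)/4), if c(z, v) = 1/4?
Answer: 501/2 ≈ 250.50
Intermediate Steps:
c(z, v) = ¼
(3079 - 1*(-929))*(c(-5, 0)/4) = (3079 - 1*(-929))*((¼)/4) = (3079 + 929)*((¼)*(¼)) = 4008*(1/16) = 501/2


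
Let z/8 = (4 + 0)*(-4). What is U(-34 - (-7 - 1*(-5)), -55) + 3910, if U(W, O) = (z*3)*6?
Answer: 1606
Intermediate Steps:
z = -128 (z = 8*((4 + 0)*(-4)) = 8*(4*(-4)) = 8*(-16) = -128)
U(W, O) = -2304 (U(W, O) = -128*3*6 = -384*6 = -2304)
U(-34 - (-7 - 1*(-5)), -55) + 3910 = -2304 + 3910 = 1606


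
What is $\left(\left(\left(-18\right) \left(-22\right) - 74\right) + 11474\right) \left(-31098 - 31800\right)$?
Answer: $-741944808$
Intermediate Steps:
$\left(\left(\left(-18\right) \left(-22\right) - 74\right) + 11474\right) \left(-31098 - 31800\right) = \left(\left(396 - 74\right) + 11474\right) \left(-62898\right) = \left(322 + 11474\right) \left(-62898\right) = 11796 \left(-62898\right) = -741944808$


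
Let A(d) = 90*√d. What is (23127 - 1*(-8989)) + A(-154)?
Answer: 32116 + 90*I*√154 ≈ 32116.0 + 1116.9*I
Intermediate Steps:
(23127 - 1*(-8989)) + A(-154) = (23127 - 1*(-8989)) + 90*√(-154) = (23127 + 8989) + 90*(I*√154) = 32116 + 90*I*√154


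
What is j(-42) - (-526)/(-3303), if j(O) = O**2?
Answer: 5825966/3303 ≈ 1763.8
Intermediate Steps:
j(-42) - (-526)/(-3303) = (-42)**2 - (-526)/(-3303) = 1764 - (-526)*(-1)/3303 = 1764 - 1*526/3303 = 1764 - 526/3303 = 5825966/3303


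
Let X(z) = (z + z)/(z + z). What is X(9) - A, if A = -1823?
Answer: 1824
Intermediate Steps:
X(z) = 1 (X(z) = (2*z)/((2*z)) = (2*z)*(1/(2*z)) = 1)
X(9) - A = 1 - 1*(-1823) = 1 + 1823 = 1824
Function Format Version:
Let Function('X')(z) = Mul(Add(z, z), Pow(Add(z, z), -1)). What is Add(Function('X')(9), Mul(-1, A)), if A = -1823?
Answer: 1824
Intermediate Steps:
Function('X')(z) = 1 (Function('X')(z) = Mul(Mul(2, z), Pow(Mul(2, z), -1)) = Mul(Mul(2, z), Mul(Rational(1, 2), Pow(z, -1))) = 1)
Add(Function('X')(9), Mul(-1, A)) = Add(1, Mul(-1, -1823)) = Add(1, 1823) = 1824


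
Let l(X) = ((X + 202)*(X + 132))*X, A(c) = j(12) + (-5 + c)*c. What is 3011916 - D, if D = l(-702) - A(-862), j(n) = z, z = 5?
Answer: 203829275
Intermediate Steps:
j(n) = 5
A(c) = 5 + c*(-5 + c) (A(c) = 5 + (-5 + c)*c = 5 + c*(-5 + c))
l(X) = X*(132 + X)*(202 + X) (l(X) = ((202 + X)*(132 + X))*X = ((132 + X)*(202 + X))*X = X*(132 + X)*(202 + X))
D = -200817359 (D = -702*(26664 + (-702)**2 + 334*(-702)) - (5 + (-862)**2 - 5*(-862)) = -702*(26664 + 492804 - 234468) - (5 + 743044 + 4310) = -702*285000 - 1*747359 = -200070000 - 747359 = -200817359)
3011916 - D = 3011916 - 1*(-200817359) = 3011916 + 200817359 = 203829275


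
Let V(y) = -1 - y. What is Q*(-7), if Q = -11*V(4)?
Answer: -385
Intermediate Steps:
Q = 55 (Q = -11*(-1 - 1*4) = -11*(-1 - 4) = -11*(-5) = 55)
Q*(-7) = 55*(-7) = -385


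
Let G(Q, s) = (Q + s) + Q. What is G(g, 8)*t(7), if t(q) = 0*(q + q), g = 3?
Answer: 0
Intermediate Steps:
t(q) = 0 (t(q) = 0*(2*q) = 0)
G(Q, s) = s + 2*Q
G(g, 8)*t(7) = (8 + 2*3)*0 = (8 + 6)*0 = 14*0 = 0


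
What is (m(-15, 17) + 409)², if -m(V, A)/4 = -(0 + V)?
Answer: 121801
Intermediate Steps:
m(V, A) = 4*V (m(V, A) = -(-4)*(0 + V) = -(-4)*V = 4*V)
(m(-15, 17) + 409)² = (4*(-15) + 409)² = (-60 + 409)² = 349² = 121801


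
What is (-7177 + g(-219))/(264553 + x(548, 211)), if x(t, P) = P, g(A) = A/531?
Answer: -635201/23431614 ≈ -0.027109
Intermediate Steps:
g(A) = A/531 (g(A) = A*(1/531) = A/531)
(-7177 + g(-219))/(264553 + x(548, 211)) = (-7177 + (1/531)*(-219))/(264553 + 211) = (-7177 - 73/177)/264764 = -1270402/177*1/264764 = -635201/23431614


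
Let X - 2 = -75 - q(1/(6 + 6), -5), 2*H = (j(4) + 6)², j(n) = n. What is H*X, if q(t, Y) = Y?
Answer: -3400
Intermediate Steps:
H = 50 (H = (4 + 6)²/2 = (½)*10² = (½)*100 = 50)
X = -68 (X = 2 + (-75 - 1*(-5)) = 2 + (-75 + 5) = 2 - 70 = -68)
H*X = 50*(-68) = -3400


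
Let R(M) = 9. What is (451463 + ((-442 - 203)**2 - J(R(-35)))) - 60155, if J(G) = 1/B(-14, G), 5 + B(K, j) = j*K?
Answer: 105760624/131 ≈ 8.0733e+5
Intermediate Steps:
B(K, j) = -5 + K*j (B(K, j) = -5 + j*K = -5 + K*j)
J(G) = 1/(-5 - 14*G)
(451463 + ((-442 - 203)**2 - J(R(-35)))) - 60155 = (451463 + ((-442 - 203)**2 - (-1)/(5 + 14*9))) - 60155 = (451463 + ((-645)**2 - (-1)/(5 + 126))) - 60155 = (451463 + (416025 - (-1)/131)) - 60155 = (451463 + (416025 - 1*(-1/131))) - 60155 = (451463 + (416025 + 1/131)) - 60155 = (451463 + 54499276/131) - 60155 = 113640929/131 - 60155 = 105760624/131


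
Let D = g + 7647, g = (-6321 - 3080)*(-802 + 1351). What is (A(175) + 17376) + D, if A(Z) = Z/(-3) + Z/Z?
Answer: -15408550/3 ≈ -5.1362e+6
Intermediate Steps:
g = -5161149 (g = -9401*549 = -5161149)
D = -5153502 (D = -5161149 + 7647 = -5153502)
A(Z) = 1 - Z/3 (A(Z) = Z*(-⅓) + 1 = -Z/3 + 1 = 1 - Z/3)
(A(175) + 17376) + D = ((1 - ⅓*175) + 17376) - 5153502 = ((1 - 175/3) + 17376) - 5153502 = (-172/3 + 17376) - 5153502 = 51956/3 - 5153502 = -15408550/3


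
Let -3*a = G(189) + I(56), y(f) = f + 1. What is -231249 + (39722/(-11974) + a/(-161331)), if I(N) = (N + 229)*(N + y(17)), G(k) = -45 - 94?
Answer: -670091873028995/2897666091 ≈ -2.3125e+5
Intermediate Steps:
G(k) = -139
y(f) = 1 + f
I(N) = (18 + N)*(229 + N) (I(N) = (N + 229)*(N + (1 + 17)) = (229 + N)*(N + 18) = (229 + N)*(18 + N) = (18 + N)*(229 + N))
a = -20951/3 (a = -(-139 + (4122 + 56² + 247*56))/3 = -(-139 + (4122 + 3136 + 13832))/3 = -(-139 + 21090)/3 = -⅓*20951 = -20951/3 ≈ -6983.7)
-231249 + (39722/(-11974) + a/(-161331)) = -231249 + (39722/(-11974) - 20951/3/(-161331)) = -231249 + (39722*(-1/11974) - 20951/3*(-1/161331)) = -231249 + (-19861/5987 + 20951/483993) = -231249 - 9487151336/2897666091 = -670091873028995/2897666091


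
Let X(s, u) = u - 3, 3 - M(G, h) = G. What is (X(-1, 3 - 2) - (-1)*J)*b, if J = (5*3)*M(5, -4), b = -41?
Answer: 1312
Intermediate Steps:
M(G, h) = 3 - G
X(s, u) = -3 + u
J = -30 (J = (5*3)*(3 - 1*5) = 15*(3 - 5) = 15*(-2) = -30)
(X(-1, 3 - 2) - (-1)*J)*b = ((-3 + (3 - 2)) - (-1)*(-30))*(-41) = ((-3 + 1) - 1*30)*(-41) = (-2 - 30)*(-41) = -32*(-41) = 1312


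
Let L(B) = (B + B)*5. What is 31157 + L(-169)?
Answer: 29467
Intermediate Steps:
L(B) = 10*B (L(B) = (2*B)*5 = 10*B)
31157 + L(-169) = 31157 + 10*(-169) = 31157 - 1690 = 29467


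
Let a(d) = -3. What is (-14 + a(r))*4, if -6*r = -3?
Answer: -68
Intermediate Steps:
r = ½ (r = -⅙*(-3) = ½ ≈ 0.50000)
(-14 + a(r))*4 = (-14 - 3)*4 = -17*4 = -68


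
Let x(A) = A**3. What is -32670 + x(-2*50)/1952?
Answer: -2024120/61 ≈ -33182.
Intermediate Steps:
-32670 + x(-2*50)/1952 = -32670 + (-2*50)**3/1952 = -32670 + (-100)**3*(1/1952) = -32670 - 1000000*1/1952 = -32670 - 31250/61 = -2024120/61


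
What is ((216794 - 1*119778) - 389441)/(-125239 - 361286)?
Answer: 3899/6487 ≈ 0.60105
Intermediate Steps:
((216794 - 1*119778) - 389441)/(-125239 - 361286) = ((216794 - 119778) - 389441)/(-486525) = (97016 - 389441)*(-1/486525) = -292425*(-1/486525) = 3899/6487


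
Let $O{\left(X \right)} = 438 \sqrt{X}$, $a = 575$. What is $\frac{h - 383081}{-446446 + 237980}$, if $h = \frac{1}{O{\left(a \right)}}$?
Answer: $\frac{383081}{208466} - \frac{\sqrt{23}}{10500432420} \approx 1.8376$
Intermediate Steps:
$h = \frac{\sqrt{23}}{50370}$ ($h = \frac{1}{438 \sqrt{575}} = \frac{1}{438 \cdot 5 \sqrt{23}} = \frac{1}{2190 \sqrt{23}} = \frac{\sqrt{23}}{50370} \approx 9.5212 \cdot 10^{-5}$)
$\frac{h - 383081}{-446446 + 237980} = \frac{\frac{\sqrt{23}}{50370} - 383081}{-446446 + 237980} = \frac{-383081 + \frac{\sqrt{23}}{50370}}{-208466} = \left(-383081 + \frac{\sqrt{23}}{50370}\right) \left(- \frac{1}{208466}\right) = \frac{383081}{208466} - \frac{\sqrt{23}}{10500432420}$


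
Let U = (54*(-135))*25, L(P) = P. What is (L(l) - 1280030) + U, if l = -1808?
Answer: -1464088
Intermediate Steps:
U = -182250 (U = -7290*25 = -182250)
(L(l) - 1280030) + U = (-1808 - 1280030) - 182250 = -1281838 - 182250 = -1464088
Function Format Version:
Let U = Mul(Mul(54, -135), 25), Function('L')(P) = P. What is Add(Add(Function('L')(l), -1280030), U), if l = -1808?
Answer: -1464088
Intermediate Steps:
U = -182250 (U = Mul(-7290, 25) = -182250)
Add(Add(Function('L')(l), -1280030), U) = Add(Add(-1808, -1280030), -182250) = Add(-1281838, -182250) = -1464088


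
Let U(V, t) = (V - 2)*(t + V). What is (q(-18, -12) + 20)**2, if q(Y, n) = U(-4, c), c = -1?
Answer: 2500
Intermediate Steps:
U(V, t) = (-2 + V)*(V + t)
q(Y, n) = 30 (q(Y, n) = (-4)**2 - 2*(-4) - 2*(-1) - 4*(-1) = 16 + 8 + 2 + 4 = 30)
(q(-18, -12) + 20)**2 = (30 + 20)**2 = 50**2 = 2500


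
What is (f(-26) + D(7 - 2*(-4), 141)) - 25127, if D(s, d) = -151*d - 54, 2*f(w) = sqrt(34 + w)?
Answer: -46472 + sqrt(2) ≈ -46471.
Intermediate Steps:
f(w) = sqrt(34 + w)/2
D(s, d) = -54 - 151*d
(f(-26) + D(7 - 2*(-4), 141)) - 25127 = (sqrt(34 - 26)/2 + (-54 - 151*141)) - 25127 = (sqrt(8)/2 + (-54 - 21291)) - 25127 = ((2*sqrt(2))/2 - 21345) - 25127 = (sqrt(2) - 21345) - 25127 = (-21345 + sqrt(2)) - 25127 = -46472 + sqrt(2)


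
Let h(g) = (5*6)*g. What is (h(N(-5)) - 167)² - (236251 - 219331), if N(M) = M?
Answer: 83569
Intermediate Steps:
h(g) = 30*g
(h(N(-5)) - 167)² - (236251 - 219331) = (30*(-5) - 167)² - (236251 - 219331) = (-150 - 167)² - 1*16920 = (-317)² - 16920 = 100489 - 16920 = 83569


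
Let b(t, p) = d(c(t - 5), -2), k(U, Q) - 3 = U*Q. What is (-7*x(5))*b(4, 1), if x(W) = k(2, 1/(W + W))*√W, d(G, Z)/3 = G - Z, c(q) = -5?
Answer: 1008*√5/5 ≈ 450.79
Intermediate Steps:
d(G, Z) = -3*Z + 3*G (d(G, Z) = 3*(G - Z) = -3*Z + 3*G)
k(U, Q) = 3 + Q*U (k(U, Q) = 3 + U*Q = 3 + Q*U)
b(t, p) = -9 (b(t, p) = -3*(-2) + 3*(-5) = 6 - 15 = -9)
x(W) = √W*(3 + 1/W) (x(W) = (3 + 2/(W + W))*√W = (3 + 2/(2*W))*√W = (3 + (1/(2*W))*2)*√W = (3 + 1/W)*√W = √W*(3 + 1/W))
(-7*x(5))*b(4, 1) = -7*(1 + 3*5)/√5*(-9) = -7*√5/5*(1 + 15)*(-9) = -7*√5/5*16*(-9) = -112*√5/5*(-9) = 1008*√5/5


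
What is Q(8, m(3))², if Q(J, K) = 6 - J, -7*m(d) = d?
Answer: 4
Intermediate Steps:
m(d) = -d/7
Q(8, m(3))² = (6 - 1*8)² = (6 - 8)² = (-2)² = 4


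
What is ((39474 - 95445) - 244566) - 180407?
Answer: -480944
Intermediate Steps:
((39474 - 95445) - 244566) - 180407 = (-55971 - 244566) - 180407 = -300537 - 180407 = -480944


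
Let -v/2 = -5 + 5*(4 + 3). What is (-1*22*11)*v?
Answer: 14520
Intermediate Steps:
v = -60 (v = -2*(-5 + 5*(4 + 3)) = -2*(-5 + 5*7) = -2*(-5 + 35) = -2*30 = -60)
(-1*22*11)*v = (-1*22*11)*(-60) = -22*11*(-60) = -242*(-60) = 14520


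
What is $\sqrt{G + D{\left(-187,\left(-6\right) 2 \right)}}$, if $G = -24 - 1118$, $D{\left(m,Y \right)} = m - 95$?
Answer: $4 i \sqrt{89} \approx 37.736 i$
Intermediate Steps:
$D{\left(m,Y \right)} = -95 + m$
$G = -1142$ ($G = -24 - 1118 = -1142$)
$\sqrt{G + D{\left(-187,\left(-6\right) 2 \right)}} = \sqrt{-1142 - 282} = \sqrt{-1424} = 4 i \sqrt{89}$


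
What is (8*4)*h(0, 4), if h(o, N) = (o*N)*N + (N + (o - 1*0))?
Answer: 128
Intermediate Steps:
h(o, N) = N + o + o*N**2 (h(o, N) = (N*o)*N + (N + (o + 0)) = o*N**2 + (N + o) = N + o + o*N**2)
(8*4)*h(0, 4) = (8*4)*(4 + 0 + 0*4**2) = 32*(4 + 0 + 0*16) = 32*(4 + 0 + 0) = 32*4 = 128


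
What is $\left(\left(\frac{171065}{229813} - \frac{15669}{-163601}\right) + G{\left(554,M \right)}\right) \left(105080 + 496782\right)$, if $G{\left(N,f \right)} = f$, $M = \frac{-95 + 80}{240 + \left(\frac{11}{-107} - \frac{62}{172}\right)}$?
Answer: $\frac{12927145322656867407256}{27624449927399007} \approx 4.6796 \cdot 10^{5}$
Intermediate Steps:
$M = - \frac{46010}{734739}$ ($M = - \frac{15}{240 + \left(11 \left(- \frac{1}{107}\right) - \frac{31}{86}\right)} = - \frac{15}{240 - \frac{4263}{9202}} = - \frac{15}{\frac{2204217}{9202}} = \left(-15\right) \frac{9202}{2204217} = - \frac{46010}{734739} \approx -0.062621$)
$\left(\left(\frac{171065}{229813} - \frac{15669}{-163601}\right) + G{\left(554,M \right)}\right) \left(105080 + 496782\right) = \left(\left(\frac{171065}{229813} - \frac{15669}{-163601}\right) - \frac{46010}{734739}\right) \left(105080 + 496782\right) = \left(\left(171065 \cdot \frac{1}{229813} - - \frac{15669}{163601}\right) - \frac{46010}{734739}\right) 601862 = \left(\left(\frac{171065}{229813} + \frac{15669}{163601}\right) - \frac{46010}{734739}\right) 601862 = \left(\frac{31587344962}{37597636613} - \frac{46010}{734739}\right) 601862 = \frac{21478586989470788}{27624449927399007} \cdot 601862 = \frac{12927145322656867407256}{27624449927399007}$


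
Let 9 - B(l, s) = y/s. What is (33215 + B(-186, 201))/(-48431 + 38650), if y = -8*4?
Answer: -6678056/1965981 ≈ -3.3968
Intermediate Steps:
y = -32
B(l, s) = 9 + 32/s (B(l, s) = 9 - (-32)/s = 9 + 32/s)
(33215 + B(-186, 201))/(-48431 + 38650) = (33215 + (9 + 32/201))/(-48431 + 38650) = (33215 + (9 + 32*(1/201)))/(-9781) = (33215 + (9 + 32/201))*(-1/9781) = (33215 + 1841/201)*(-1/9781) = (6678056/201)*(-1/9781) = -6678056/1965981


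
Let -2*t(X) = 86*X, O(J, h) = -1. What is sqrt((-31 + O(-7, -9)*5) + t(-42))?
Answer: sqrt(1770) ≈ 42.071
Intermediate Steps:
t(X) = -43*X
sqrt((-31 + O(-7, -9)*5) + t(-42)) = sqrt((-31 - 1*5) - 43*(-42)) = sqrt((-31 - 5) + 1806) = sqrt(-36 + 1806) = sqrt(1770)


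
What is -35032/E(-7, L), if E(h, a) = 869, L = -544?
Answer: -35032/869 ≈ -40.313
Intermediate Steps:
-35032/E(-7, L) = -35032/869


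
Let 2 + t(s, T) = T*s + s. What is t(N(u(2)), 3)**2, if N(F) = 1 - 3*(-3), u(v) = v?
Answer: 1444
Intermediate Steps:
N(F) = 10 (N(F) = 1 + 9 = 10)
t(s, T) = -2 + s + T*s (t(s, T) = -2 + (T*s + s) = -2 + (s + T*s) = -2 + s + T*s)
t(N(u(2)), 3)**2 = (-2 + 10 + 3*10)**2 = (-2 + 10 + 30)**2 = 38**2 = 1444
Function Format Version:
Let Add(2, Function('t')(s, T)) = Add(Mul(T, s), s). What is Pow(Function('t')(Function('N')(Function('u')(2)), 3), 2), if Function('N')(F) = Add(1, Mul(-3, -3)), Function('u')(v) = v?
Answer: 1444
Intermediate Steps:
Function('N')(F) = 10 (Function('N')(F) = Add(1, 9) = 10)
Function('t')(s, T) = Add(-2, s, Mul(T, s)) (Function('t')(s, T) = Add(-2, Add(Mul(T, s), s)) = Add(-2, Add(s, Mul(T, s))) = Add(-2, s, Mul(T, s)))
Pow(Function('t')(Function('N')(Function('u')(2)), 3), 2) = Pow(Add(-2, 10, Mul(3, 10)), 2) = Pow(Add(-2, 10, 30), 2) = Pow(38, 2) = 1444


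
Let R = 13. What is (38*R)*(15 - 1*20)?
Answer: -2470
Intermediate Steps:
(38*R)*(15 - 1*20) = (38*13)*(15 - 1*20) = 494*(15 - 20) = 494*(-5) = -2470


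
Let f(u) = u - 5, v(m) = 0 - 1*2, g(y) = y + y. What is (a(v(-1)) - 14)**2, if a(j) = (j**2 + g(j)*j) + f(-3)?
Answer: 100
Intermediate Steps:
g(y) = 2*y
v(m) = -2 (v(m) = 0 - 2 = -2)
f(u) = -5 + u
a(j) = -8 + 3*j**2 (a(j) = (j**2 + (2*j)*j) + (-5 - 3) = (j**2 + 2*j**2) - 8 = 3*j**2 - 8 = -8 + 3*j**2)
(a(v(-1)) - 14)**2 = ((-8 + 3*(-2)**2) - 14)**2 = ((-8 + 3*4) - 14)**2 = ((-8 + 12) - 14)**2 = (4 - 14)**2 = (-10)**2 = 100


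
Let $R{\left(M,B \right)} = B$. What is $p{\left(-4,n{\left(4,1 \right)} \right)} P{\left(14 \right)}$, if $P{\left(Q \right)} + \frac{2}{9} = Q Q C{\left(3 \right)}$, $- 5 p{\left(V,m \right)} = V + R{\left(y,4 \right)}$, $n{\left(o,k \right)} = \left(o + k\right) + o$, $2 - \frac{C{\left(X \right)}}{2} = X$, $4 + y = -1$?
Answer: $0$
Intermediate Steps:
$y = -5$ ($y = -4 - 1 = -5$)
$C{\left(X \right)} = 4 - 2 X$
$n{\left(o,k \right)} = k + 2 o$ ($n{\left(o,k \right)} = \left(k + o\right) + o = k + 2 o$)
$p{\left(V,m \right)} = - \frac{4}{5} - \frac{V}{5}$ ($p{\left(V,m \right)} = - \frac{V + 4}{5} = - \frac{4 + V}{5} = - \frac{4}{5} - \frac{V}{5}$)
$P{\left(Q \right)} = - \frac{2}{9} - 2 Q^{2}$ ($P{\left(Q \right)} = - \frac{2}{9} + Q Q \left(4 - 6\right) = - \frac{2}{9} + Q^{2} \left(4 - 6\right) = - \frac{2}{9} + Q^{2} \left(-2\right) = - \frac{2}{9} - 2 Q^{2}$)
$p{\left(-4,n{\left(4,1 \right)} \right)} P{\left(14 \right)} = \left(- \frac{4}{5} - - \frac{4}{5}\right) \left(- \frac{2}{9} - 2 \cdot 14^{2}\right) = \left(- \frac{4}{5} + \frac{4}{5}\right) \left(- \frac{2}{9} - 392\right) = 0 \left(- \frac{2}{9} - 392\right) = 0 \left(- \frac{3530}{9}\right) = 0$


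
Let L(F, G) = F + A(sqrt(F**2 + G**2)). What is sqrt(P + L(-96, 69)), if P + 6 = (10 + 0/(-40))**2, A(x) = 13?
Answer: sqrt(11) ≈ 3.3166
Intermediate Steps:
L(F, G) = 13 + F (L(F, G) = F + 13 = 13 + F)
P = 94 (P = -6 + (10 + 0/(-40))**2 = -6 + (10 + 0*(-1/40))**2 = -6 + (10 + 0)**2 = -6 + 10**2 = -6 + 100 = 94)
sqrt(P + L(-96, 69)) = sqrt(94 + (13 - 96)) = sqrt(94 - 83) = sqrt(11)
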